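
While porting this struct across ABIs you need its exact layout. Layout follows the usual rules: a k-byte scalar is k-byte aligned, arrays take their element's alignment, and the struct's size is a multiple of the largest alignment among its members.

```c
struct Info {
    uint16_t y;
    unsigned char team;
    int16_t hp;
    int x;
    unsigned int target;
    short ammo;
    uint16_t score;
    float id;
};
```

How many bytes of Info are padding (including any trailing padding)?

0..2  y  (2B, 2-aligned)
2..3  team  (1B, 1-aligned)
3..4  -- padding (1B)
4..6  hp  (2B, 2-aligned)
6..8  -- padding (2B)
8..12  x  (4B, 4-aligned)
12..16  target  (4B, 4-aligned)
16..18  ammo  (2B, 2-aligned)
18..20  score  (2B, 2-aligned)
20..24  id  (4B, 4-aligned)
sizeof = 24, alignof = 4
data bytes 21, size 24 → padding 3

3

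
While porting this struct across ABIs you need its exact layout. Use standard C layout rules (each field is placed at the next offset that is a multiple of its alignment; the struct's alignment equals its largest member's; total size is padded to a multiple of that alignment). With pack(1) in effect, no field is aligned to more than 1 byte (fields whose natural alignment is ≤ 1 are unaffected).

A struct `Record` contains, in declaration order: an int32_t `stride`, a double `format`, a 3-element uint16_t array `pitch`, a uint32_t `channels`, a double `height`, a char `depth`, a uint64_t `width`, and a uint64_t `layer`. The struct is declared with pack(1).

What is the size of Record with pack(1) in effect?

47

0..4  stride  (4B, 1-aligned)
4..12  format  (8B, 1-aligned)
12..18  pitch  (6B, 1-aligned)
18..22  channels  (4B, 1-aligned)
22..30  height  (8B, 1-aligned)
30..31  depth  (1B, 1-aligned)
31..39  width  (8B, 1-aligned)
39..47  layer  (8B, 1-aligned)
sizeof = 47, alignof = 1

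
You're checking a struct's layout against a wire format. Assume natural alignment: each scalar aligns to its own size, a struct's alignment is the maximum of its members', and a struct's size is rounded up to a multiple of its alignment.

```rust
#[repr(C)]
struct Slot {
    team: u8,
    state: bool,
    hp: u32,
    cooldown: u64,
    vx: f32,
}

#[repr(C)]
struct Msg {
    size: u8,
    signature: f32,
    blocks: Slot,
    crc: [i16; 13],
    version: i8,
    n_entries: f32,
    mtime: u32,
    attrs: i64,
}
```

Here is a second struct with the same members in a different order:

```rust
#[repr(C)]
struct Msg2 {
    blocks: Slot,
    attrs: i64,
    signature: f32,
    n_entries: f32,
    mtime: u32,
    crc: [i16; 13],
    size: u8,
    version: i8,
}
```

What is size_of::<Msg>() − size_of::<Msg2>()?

Slot: 0..1  team  (1B, 1-aligned); 1..2  state  (1B, 1-aligned); 2..4  -- padding (2B); 4..8  hp  (4B, 4-aligned); 8..16  cooldown  (8B, 8-aligned); 16..20  vx  (4B, 4-aligned); 20..24  -- tail padding (4B); sizeof = 24, alignof = 8
0..1  size  (1B, 1-aligned)
1..4  -- padding (3B)
4..8  signature  (4B, 4-aligned)
8..32  blocks  (24B, 8-aligned)
32..58  crc  (26B, 2-aligned)
58..59  version  (1B, 1-aligned)
59..60  -- padding (1B)
60..64  n_entries  (4B, 4-aligned)
64..68  mtime  (4B, 4-aligned)
68..72  -- padding (4B)
72..80  attrs  (8B, 8-aligned)
sizeof = 80, alignof = 8
— Msg2 —
0..24  blocks  (24B, 8-aligned)
24..32  attrs  (8B, 8-aligned)
32..36  signature  (4B, 4-aligned)
36..40  n_entries  (4B, 4-aligned)
40..44  mtime  (4B, 4-aligned)
44..70  crc  (26B, 2-aligned)
70..71  size  (1B, 1-aligned)
71..72  version  (1B, 1-aligned)
sizeof = 72, alignof = 8
80 − 72 = 8

8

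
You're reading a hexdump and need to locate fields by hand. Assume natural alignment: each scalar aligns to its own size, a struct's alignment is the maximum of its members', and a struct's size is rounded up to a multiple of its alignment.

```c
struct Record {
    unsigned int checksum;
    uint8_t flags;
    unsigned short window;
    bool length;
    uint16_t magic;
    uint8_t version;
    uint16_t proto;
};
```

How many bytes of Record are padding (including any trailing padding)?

3

checksum at 0 (size 4, align 4) → ends 4
flags at 4 (size 1, align 1) → ends 5
pad 1 to align 2 for window
window at 6 (size 2, align 2) → ends 8
length at 8 (size 1, align 1) → ends 9
pad 1 to align 2 for magic
magic at 10 (size 2, align 2) → ends 12
version at 12 (size 1, align 1) → ends 13
pad 1 to align 2 for proto
proto at 14 (size 2, align 2) → ends 16
total 16 bytes, alignment 4
data bytes 13, size 16 → padding 3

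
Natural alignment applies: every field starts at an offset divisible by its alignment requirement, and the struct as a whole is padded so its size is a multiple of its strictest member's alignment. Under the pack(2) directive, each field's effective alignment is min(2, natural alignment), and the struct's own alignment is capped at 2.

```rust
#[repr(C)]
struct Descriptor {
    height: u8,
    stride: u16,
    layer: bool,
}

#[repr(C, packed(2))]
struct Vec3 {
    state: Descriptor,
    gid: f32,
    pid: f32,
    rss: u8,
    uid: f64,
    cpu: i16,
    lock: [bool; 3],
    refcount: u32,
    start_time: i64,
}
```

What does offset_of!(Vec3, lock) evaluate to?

26

Descriptor: @0: height [1B, align 1] → 1; +1 pad (align 2); @2: stride [2B, align 2] → 4; @4: layer [1B, align 1] → 5; +1 tail pad (align 2); size 6, align 2
@0: state [6B, align 2] → 6
@6: gid [4B, align 2] → 10
@10: pid [4B, align 2] → 14
@14: rss [1B, align 1] → 15
+1 pad (align 2)
@16: uid [8B, align 2] → 24
@24: cpu [2B, align 2] → 26
@26: lock [3B, align 1] → 29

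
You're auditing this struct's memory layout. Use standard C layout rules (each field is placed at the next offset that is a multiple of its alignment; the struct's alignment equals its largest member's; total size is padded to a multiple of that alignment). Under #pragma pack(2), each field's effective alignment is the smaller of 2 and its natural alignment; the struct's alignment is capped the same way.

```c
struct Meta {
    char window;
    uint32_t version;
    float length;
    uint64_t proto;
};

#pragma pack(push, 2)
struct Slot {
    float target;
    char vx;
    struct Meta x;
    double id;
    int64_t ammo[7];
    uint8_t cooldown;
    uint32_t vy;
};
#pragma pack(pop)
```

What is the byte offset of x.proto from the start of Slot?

Meta: 0..1  window  (1B, 1-aligned); 1..4  -- padding (3B); 4..8  version  (4B, 4-aligned); 8..12  length  (4B, 4-aligned); 12..16  -- padding (4B); 16..24  proto  (8B, 8-aligned); sizeof = 24, alignof = 8
0..4  target  (4B, 2-aligned)
4..5  vx  (1B, 1-aligned)
5..6  -- padding (1B)
6..30  x  (24B, 2-aligned)
within Meta: proto at 16
6 + 16 = 22

22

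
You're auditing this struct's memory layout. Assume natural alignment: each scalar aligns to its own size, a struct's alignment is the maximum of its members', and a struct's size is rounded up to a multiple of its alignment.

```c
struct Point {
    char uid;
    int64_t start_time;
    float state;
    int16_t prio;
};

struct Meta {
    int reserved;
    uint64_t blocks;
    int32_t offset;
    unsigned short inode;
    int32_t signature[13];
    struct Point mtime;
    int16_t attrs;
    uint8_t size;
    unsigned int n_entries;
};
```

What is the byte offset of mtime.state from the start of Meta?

96

Point: @0: uid [1B, align 1] → 1; +7 pad (align 8); @8: start_time [8B, align 8] → 16; @16: state [4B, align 4] → 20; @20: prio [2B, align 2] → 22; +2 tail pad (align 8); size 24, align 8
@0: reserved [4B, align 4] → 4
+4 pad (align 8)
@8: blocks [8B, align 8] → 16
@16: offset [4B, align 4] → 20
@20: inode [2B, align 2] → 22
+2 pad (align 4)
@24: signature [52B, align 4] → 76
+4 pad (align 8)
@80: mtime [24B, align 8] → 104
within Point: state at 16
80 + 16 = 96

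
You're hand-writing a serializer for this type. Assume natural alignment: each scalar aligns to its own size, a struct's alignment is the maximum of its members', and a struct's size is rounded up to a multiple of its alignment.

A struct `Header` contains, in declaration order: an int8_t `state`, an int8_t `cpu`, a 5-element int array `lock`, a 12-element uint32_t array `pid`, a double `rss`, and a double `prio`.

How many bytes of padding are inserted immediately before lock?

state at 0 (size 1, align 1) → ends 1
cpu at 1 (size 1, align 1) → ends 2
pad 2 to align 4 for lock
lock at 4 (size 20, align 4) → ends 24

2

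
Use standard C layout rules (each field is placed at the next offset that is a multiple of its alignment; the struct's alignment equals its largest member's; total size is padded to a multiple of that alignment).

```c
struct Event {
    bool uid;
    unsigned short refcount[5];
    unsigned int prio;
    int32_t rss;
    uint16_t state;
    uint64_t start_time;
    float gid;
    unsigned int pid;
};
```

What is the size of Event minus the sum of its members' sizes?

@0: uid [1B, align 1] → 1
+1 pad (align 2)
@2: refcount [10B, align 2] → 12
@12: prio [4B, align 4] → 16
@16: rss [4B, align 4] → 20
@20: state [2B, align 2] → 22
+2 pad (align 8)
@24: start_time [8B, align 8] → 32
@32: gid [4B, align 4] → 36
@36: pid [4B, align 4] → 40
size 40, align 8
data bytes 37, size 40 → padding 3

3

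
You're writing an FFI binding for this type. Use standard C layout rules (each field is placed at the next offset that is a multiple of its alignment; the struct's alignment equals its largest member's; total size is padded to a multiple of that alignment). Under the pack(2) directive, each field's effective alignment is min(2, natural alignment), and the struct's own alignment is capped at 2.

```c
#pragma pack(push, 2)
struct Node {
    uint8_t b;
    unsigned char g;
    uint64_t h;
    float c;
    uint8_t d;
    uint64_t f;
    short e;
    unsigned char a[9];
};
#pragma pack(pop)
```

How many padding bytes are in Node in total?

2

0..1  b  (1B, 1-aligned)
1..2  g  (1B, 1-aligned)
2..10  h  (8B, 2-aligned)
10..14  c  (4B, 2-aligned)
14..15  d  (1B, 1-aligned)
15..16  -- padding (1B)
16..24  f  (8B, 2-aligned)
24..26  e  (2B, 2-aligned)
26..35  a  (9B, 1-aligned)
35..36  -- tail padding (1B)
sizeof = 36, alignof = 2
data bytes 34, size 36 → padding 2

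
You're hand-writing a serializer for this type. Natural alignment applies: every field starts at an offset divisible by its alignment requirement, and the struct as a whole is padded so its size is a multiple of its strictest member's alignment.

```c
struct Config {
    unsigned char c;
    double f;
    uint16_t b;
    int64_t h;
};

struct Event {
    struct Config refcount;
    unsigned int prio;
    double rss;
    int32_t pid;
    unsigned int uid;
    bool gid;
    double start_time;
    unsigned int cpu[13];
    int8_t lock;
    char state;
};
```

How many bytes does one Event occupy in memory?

Config: @0: c [1B, align 1] → 1; +7 pad (align 8); @8: f [8B, align 8] → 16; @16: b [2B, align 2] → 18; +6 pad (align 8); @24: h [8B, align 8] → 32; size 32, align 8
@0: refcount [32B, align 8] → 32
@32: prio [4B, align 4] → 36
+4 pad (align 8)
@40: rss [8B, align 8] → 48
@48: pid [4B, align 4] → 52
@52: uid [4B, align 4] → 56
@56: gid [1B, align 1] → 57
+7 pad (align 8)
@64: start_time [8B, align 8] → 72
@72: cpu [52B, align 4] → 124
@124: lock [1B, align 1] → 125
@125: state [1B, align 1] → 126
+2 tail pad (align 8)
size 128, align 8

128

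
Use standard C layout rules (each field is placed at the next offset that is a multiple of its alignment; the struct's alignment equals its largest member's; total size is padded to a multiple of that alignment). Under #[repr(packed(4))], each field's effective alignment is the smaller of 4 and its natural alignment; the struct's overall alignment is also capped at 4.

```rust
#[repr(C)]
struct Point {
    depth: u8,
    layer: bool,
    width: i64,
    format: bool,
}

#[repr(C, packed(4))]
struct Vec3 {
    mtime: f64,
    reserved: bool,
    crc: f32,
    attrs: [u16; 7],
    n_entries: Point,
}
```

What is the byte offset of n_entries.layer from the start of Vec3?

33

Point: depth at 0 (size 1, align 1) → ends 1; layer at 1 (size 1, align 1) → ends 2; pad 6 to align 8 for width; width at 8 (size 8, align 8) → ends 16; format at 16 (size 1, align 1) → ends 17; tail pad 7 to reach multiple of 8; total 24 bytes, alignment 8
mtime at 0 (size 8, align 4) → ends 8
reserved at 8 (size 1, align 1) → ends 9
pad 3 to align 4 for crc
crc at 12 (size 4, align 4) → ends 16
attrs at 16 (size 14, align 2) → ends 30
pad 2 to align 4 for n_entries
n_entries at 32 (size 24, align 4) → ends 56
within Point: layer at 1
32 + 1 = 33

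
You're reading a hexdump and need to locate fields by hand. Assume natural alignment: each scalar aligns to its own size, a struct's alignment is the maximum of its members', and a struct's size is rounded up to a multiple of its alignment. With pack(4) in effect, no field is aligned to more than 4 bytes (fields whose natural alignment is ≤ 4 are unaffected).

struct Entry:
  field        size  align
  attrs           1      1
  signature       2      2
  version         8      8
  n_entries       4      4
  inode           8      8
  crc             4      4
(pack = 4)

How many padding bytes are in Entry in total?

@0: attrs [1B, align 1] → 1
+1 pad (align 2)
@2: signature [2B, align 2] → 4
@4: version [8B, align 4] → 12
@12: n_entries [4B, align 4] → 16
@16: inode [8B, align 4] → 24
@24: crc [4B, align 4] → 28
size 28, align 4
data bytes 27, size 28 → padding 1

1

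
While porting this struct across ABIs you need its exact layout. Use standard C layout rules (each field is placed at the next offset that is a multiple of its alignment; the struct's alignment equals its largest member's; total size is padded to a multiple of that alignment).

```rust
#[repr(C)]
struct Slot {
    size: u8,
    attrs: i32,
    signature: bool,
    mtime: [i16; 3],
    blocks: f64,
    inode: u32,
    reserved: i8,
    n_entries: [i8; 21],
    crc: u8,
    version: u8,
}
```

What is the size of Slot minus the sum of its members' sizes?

8

0..1  size  (1B, 1-aligned)
1..4  -- padding (3B)
4..8  attrs  (4B, 4-aligned)
8..9  signature  (1B, 1-aligned)
9..10  -- padding (1B)
10..16  mtime  (6B, 2-aligned)
16..24  blocks  (8B, 8-aligned)
24..28  inode  (4B, 4-aligned)
28..29  reserved  (1B, 1-aligned)
29..50  n_entries  (21B, 1-aligned)
50..51  crc  (1B, 1-aligned)
51..52  version  (1B, 1-aligned)
52..56  -- tail padding (4B)
sizeof = 56, alignof = 8
data bytes 48, size 56 → padding 8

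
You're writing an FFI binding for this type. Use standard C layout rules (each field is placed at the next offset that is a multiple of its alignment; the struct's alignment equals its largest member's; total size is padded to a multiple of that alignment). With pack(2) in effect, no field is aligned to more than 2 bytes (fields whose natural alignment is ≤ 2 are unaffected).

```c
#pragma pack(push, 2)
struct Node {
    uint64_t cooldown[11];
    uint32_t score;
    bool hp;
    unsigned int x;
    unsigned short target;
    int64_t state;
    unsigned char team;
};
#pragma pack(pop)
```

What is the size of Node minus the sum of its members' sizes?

2

@0: cooldown [88B, align 2] → 88
@88: score [4B, align 2] → 92
@92: hp [1B, align 1] → 93
+1 pad (align 2)
@94: x [4B, align 2] → 98
@98: target [2B, align 2] → 100
@100: state [8B, align 2] → 108
@108: team [1B, align 1] → 109
+1 tail pad (align 2)
size 110, align 2
data bytes 108, size 110 → padding 2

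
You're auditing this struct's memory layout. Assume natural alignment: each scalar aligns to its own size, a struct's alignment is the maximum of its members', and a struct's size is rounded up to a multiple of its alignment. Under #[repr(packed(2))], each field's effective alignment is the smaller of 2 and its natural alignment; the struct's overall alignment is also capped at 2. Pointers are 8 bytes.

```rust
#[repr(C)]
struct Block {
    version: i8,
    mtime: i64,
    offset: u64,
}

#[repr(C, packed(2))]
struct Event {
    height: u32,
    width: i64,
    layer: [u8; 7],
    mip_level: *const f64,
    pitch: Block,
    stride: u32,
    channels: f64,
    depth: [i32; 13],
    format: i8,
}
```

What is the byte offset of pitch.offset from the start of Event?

Block: version at 0 (size 1, align 1) → ends 1; pad 7 to align 8 for mtime; mtime at 8 (size 8, align 8) → ends 16; offset at 16 (size 8, align 8) → ends 24; total 24 bytes, alignment 8
height at 0 (size 4, align 2) → ends 4
width at 4 (size 8, align 2) → ends 12
layer at 12 (size 7, align 1) → ends 19
pad 1 to align 2 for mip_level
mip_level at 20 (size 8, align 2) → ends 28
pitch at 28 (size 24, align 2) → ends 52
within Block: offset at 16
28 + 16 = 44

44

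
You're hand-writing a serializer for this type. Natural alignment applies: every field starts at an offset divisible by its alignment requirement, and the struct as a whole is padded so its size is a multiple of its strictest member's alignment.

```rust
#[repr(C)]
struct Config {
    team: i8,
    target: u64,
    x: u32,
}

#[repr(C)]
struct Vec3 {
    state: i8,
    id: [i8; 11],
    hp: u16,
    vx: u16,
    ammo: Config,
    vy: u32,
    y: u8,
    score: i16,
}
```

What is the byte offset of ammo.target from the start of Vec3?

24

Config: @0: team [1B, align 1] → 1; +7 pad (align 8); @8: target [8B, align 8] → 16; @16: x [4B, align 4] → 20; +4 tail pad (align 8); size 24, align 8
@0: state [1B, align 1] → 1
@1: id [11B, align 1] → 12
@12: hp [2B, align 2] → 14
@14: vx [2B, align 2] → 16
@16: ammo [24B, align 8] → 40
within Config: target at 8
16 + 8 = 24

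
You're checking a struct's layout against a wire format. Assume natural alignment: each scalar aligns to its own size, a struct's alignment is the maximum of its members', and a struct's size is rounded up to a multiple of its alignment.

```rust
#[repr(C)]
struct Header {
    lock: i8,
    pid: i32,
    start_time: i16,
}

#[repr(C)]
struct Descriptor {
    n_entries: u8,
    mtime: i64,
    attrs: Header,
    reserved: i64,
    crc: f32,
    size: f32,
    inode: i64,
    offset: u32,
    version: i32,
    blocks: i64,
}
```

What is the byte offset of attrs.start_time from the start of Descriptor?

24

Header: @0: lock [1B, align 1] → 1; +3 pad (align 4); @4: pid [4B, align 4] → 8; @8: start_time [2B, align 2] → 10; +2 tail pad (align 4); size 12, align 4
@0: n_entries [1B, align 1] → 1
+7 pad (align 8)
@8: mtime [8B, align 8] → 16
@16: attrs [12B, align 4] → 28
within Header: start_time at 8
16 + 8 = 24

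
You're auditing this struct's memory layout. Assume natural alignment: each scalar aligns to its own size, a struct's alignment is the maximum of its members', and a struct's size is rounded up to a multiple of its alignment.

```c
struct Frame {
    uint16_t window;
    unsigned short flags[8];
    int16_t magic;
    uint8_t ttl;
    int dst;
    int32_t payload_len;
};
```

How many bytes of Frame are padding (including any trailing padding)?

3

0..2  window  (2B, 2-aligned)
2..18  flags  (16B, 2-aligned)
18..20  magic  (2B, 2-aligned)
20..21  ttl  (1B, 1-aligned)
21..24  -- padding (3B)
24..28  dst  (4B, 4-aligned)
28..32  payload_len  (4B, 4-aligned)
sizeof = 32, alignof = 4
data bytes 29, size 32 → padding 3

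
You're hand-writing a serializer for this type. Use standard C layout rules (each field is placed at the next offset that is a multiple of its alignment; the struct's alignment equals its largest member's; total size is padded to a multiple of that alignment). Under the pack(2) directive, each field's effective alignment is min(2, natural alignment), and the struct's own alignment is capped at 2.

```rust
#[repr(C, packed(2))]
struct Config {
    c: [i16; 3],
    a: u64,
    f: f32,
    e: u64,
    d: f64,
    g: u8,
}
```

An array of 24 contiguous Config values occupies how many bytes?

864

c at 0 (size 6, align 2) → ends 6
a at 6 (size 8, align 2) → ends 14
f at 14 (size 4, align 2) → ends 18
e at 18 (size 8, align 2) → ends 26
d at 26 (size 8, align 2) → ends 34
g at 34 (size 1, align 1) → ends 35
tail pad 1 to reach multiple of 2
total 36 bytes, alignment 2
array of 24: 24 × 36 = 864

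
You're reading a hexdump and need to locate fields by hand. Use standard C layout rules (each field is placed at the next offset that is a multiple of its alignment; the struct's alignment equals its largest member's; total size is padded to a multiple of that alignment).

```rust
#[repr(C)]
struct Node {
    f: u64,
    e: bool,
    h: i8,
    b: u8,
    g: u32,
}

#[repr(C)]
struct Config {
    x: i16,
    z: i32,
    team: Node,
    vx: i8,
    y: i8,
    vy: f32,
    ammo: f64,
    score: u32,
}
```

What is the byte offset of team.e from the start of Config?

16

Node: f at 0 (size 8, align 8) → ends 8; e at 8 (size 1, align 1) → ends 9; h at 9 (size 1, align 1) → ends 10; b at 10 (size 1, align 1) → ends 11; pad 1 to align 4 for g; g at 12 (size 4, align 4) → ends 16; total 16 bytes, alignment 8
x at 0 (size 2, align 2) → ends 2
pad 2 to align 4 for z
z at 4 (size 4, align 4) → ends 8
team at 8 (size 16, align 8) → ends 24
within Node: e at 8
8 + 8 = 16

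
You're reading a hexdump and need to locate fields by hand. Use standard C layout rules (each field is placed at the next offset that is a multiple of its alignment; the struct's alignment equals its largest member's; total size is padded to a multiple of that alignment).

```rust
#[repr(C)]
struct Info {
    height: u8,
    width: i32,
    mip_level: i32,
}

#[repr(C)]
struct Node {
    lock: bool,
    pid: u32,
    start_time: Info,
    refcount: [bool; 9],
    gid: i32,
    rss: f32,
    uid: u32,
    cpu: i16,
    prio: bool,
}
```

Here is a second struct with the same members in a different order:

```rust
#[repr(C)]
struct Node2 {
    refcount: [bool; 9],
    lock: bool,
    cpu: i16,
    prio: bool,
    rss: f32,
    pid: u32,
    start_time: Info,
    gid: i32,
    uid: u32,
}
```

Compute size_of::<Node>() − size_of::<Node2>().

Info: @0: height [1B, align 1] → 1; +3 pad (align 4); @4: width [4B, align 4] → 8; @8: mip_level [4B, align 4] → 12; size 12, align 4
@0: lock [1B, align 1] → 1
+3 pad (align 4)
@4: pid [4B, align 4] → 8
@8: start_time [12B, align 4] → 20
@20: refcount [9B, align 1] → 29
+3 pad (align 4)
@32: gid [4B, align 4] → 36
@36: rss [4B, align 4] → 40
@40: uid [4B, align 4] → 44
@44: cpu [2B, align 2] → 46
@46: prio [1B, align 1] → 47
+1 tail pad (align 4)
size 48, align 4
— Node2 —
@0: refcount [9B, align 1] → 9
@9: lock [1B, align 1] → 10
@10: cpu [2B, align 2] → 12
@12: prio [1B, align 1] → 13
+3 pad (align 4)
@16: rss [4B, align 4] → 20
@20: pid [4B, align 4] → 24
@24: start_time [12B, align 4] → 36
@36: gid [4B, align 4] → 40
@40: uid [4B, align 4] → 44
size 44, align 4
48 − 44 = 4

4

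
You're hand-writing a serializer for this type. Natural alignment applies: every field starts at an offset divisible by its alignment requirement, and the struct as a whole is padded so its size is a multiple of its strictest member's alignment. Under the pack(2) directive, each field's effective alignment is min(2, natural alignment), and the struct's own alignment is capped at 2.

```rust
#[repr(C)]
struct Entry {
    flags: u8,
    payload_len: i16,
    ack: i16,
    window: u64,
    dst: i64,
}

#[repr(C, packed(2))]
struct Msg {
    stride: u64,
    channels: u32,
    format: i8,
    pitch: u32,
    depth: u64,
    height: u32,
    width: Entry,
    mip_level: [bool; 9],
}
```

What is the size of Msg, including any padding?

64

Entry: flags at 0 (size 1, align 1) → ends 1; pad 1 to align 2 for payload_len; payload_len at 2 (size 2, align 2) → ends 4; ack at 4 (size 2, align 2) → ends 6; pad 2 to align 8 for window; window at 8 (size 8, align 8) → ends 16; dst at 16 (size 8, align 8) → ends 24; total 24 bytes, alignment 8
stride at 0 (size 8, align 2) → ends 8
channels at 8 (size 4, align 2) → ends 12
format at 12 (size 1, align 1) → ends 13
pad 1 to align 2 for pitch
pitch at 14 (size 4, align 2) → ends 18
depth at 18 (size 8, align 2) → ends 26
height at 26 (size 4, align 2) → ends 30
width at 30 (size 24, align 2) → ends 54
mip_level at 54 (size 9, align 1) → ends 63
tail pad 1 to reach multiple of 2
total 64 bytes, alignment 2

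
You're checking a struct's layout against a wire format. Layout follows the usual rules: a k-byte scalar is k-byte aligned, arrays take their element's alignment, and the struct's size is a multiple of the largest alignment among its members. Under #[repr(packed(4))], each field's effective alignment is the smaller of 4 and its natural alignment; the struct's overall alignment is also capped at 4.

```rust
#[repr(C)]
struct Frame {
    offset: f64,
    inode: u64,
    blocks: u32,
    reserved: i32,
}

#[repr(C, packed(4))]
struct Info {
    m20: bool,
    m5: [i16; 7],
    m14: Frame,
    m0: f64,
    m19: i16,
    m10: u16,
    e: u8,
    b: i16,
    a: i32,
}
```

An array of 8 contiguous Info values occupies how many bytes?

480

Frame: 0..8  offset  (8B, 8-aligned); 8..16  inode  (8B, 8-aligned); 16..20  blocks  (4B, 4-aligned); 20..24  reserved  (4B, 4-aligned); sizeof = 24, alignof = 8
0..1  m20  (1B, 1-aligned)
1..2  -- padding (1B)
2..16  m5  (14B, 2-aligned)
16..40  m14  (24B, 4-aligned)
40..48  m0  (8B, 4-aligned)
48..50  m19  (2B, 2-aligned)
50..52  m10  (2B, 2-aligned)
52..53  e  (1B, 1-aligned)
53..54  -- padding (1B)
54..56  b  (2B, 2-aligned)
56..60  a  (4B, 4-aligned)
sizeof = 60, alignof = 4
array of 8: 8 × 60 = 480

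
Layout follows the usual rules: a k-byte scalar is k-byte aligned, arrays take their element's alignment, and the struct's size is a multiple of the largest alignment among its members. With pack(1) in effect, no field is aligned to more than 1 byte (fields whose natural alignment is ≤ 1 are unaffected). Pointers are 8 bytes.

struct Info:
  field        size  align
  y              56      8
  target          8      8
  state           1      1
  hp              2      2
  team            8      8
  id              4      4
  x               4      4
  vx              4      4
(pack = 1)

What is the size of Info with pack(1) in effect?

87

@0: y [56B, align 1] → 56
@56: target [8B, align 1] → 64
@64: state [1B, align 1] → 65
@65: hp [2B, align 1] → 67
@67: team [8B, align 1] → 75
@75: id [4B, align 1] → 79
@79: x [4B, align 1] → 83
@83: vx [4B, align 1] → 87
size 87, align 1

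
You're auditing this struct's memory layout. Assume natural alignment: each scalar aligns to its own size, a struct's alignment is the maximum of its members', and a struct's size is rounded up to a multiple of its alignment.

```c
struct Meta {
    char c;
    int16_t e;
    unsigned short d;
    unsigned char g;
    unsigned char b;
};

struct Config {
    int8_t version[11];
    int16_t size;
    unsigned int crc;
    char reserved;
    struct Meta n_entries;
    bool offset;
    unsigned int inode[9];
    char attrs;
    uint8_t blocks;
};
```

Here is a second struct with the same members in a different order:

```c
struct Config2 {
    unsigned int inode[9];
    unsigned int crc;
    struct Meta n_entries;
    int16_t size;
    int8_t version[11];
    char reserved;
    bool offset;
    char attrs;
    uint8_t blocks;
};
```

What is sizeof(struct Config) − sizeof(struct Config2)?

Meta: c at 0 (size 1, align 1) → ends 1; pad 1 to align 2 for e; e at 2 (size 2, align 2) → ends 4; d at 4 (size 2, align 2) → ends 6; g at 6 (size 1, align 1) → ends 7; b at 7 (size 1, align 1) → ends 8; total 8 bytes, alignment 2
version at 0 (size 11, align 1) → ends 11
pad 1 to align 2 for size
size at 12 (size 2, align 2) → ends 14
pad 2 to align 4 for crc
crc at 16 (size 4, align 4) → ends 20
reserved at 20 (size 1, align 1) → ends 21
pad 1 to align 2 for n_entries
n_entries at 22 (size 8, align 2) → ends 30
offset at 30 (size 1, align 1) → ends 31
pad 1 to align 4 for inode
inode at 32 (size 36, align 4) → ends 68
attrs at 68 (size 1, align 1) → ends 69
blocks at 69 (size 1, align 1) → ends 70
tail pad 2 to reach multiple of 4
total 72 bytes, alignment 4
— Config2 —
inode at 0 (size 36, align 4) → ends 36
crc at 36 (size 4, align 4) → ends 40
n_entries at 40 (size 8, align 2) → ends 48
size at 48 (size 2, align 2) → ends 50
version at 50 (size 11, align 1) → ends 61
reserved at 61 (size 1, align 1) → ends 62
offset at 62 (size 1, align 1) → ends 63
attrs at 63 (size 1, align 1) → ends 64
blocks at 64 (size 1, align 1) → ends 65
tail pad 3 to reach multiple of 4
total 68 bytes, alignment 4
72 − 68 = 4

4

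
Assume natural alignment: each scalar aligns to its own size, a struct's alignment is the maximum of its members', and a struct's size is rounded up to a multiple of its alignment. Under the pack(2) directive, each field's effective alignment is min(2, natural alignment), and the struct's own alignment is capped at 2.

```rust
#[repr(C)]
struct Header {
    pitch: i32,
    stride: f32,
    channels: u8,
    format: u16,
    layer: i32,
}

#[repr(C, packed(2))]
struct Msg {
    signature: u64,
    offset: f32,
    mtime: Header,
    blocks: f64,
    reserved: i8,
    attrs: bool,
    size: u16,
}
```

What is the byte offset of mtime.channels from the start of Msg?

20

Header: pitch at 0 (size 4, align 4) → ends 4; stride at 4 (size 4, align 4) → ends 8; channels at 8 (size 1, align 1) → ends 9; pad 1 to align 2 for format; format at 10 (size 2, align 2) → ends 12; layer at 12 (size 4, align 4) → ends 16; total 16 bytes, alignment 4
signature at 0 (size 8, align 2) → ends 8
offset at 8 (size 4, align 2) → ends 12
mtime at 12 (size 16, align 2) → ends 28
within Header: channels at 8
12 + 8 = 20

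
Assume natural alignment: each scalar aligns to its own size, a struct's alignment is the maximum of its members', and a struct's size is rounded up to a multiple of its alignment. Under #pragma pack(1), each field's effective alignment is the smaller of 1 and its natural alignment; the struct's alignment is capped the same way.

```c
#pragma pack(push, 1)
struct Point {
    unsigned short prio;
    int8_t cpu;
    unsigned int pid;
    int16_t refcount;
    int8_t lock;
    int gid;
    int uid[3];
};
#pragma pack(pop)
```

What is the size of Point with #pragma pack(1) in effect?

0..2  prio  (2B, 1-aligned)
2..3  cpu  (1B, 1-aligned)
3..7  pid  (4B, 1-aligned)
7..9  refcount  (2B, 1-aligned)
9..10  lock  (1B, 1-aligned)
10..14  gid  (4B, 1-aligned)
14..26  uid  (12B, 1-aligned)
sizeof = 26, alignof = 1

26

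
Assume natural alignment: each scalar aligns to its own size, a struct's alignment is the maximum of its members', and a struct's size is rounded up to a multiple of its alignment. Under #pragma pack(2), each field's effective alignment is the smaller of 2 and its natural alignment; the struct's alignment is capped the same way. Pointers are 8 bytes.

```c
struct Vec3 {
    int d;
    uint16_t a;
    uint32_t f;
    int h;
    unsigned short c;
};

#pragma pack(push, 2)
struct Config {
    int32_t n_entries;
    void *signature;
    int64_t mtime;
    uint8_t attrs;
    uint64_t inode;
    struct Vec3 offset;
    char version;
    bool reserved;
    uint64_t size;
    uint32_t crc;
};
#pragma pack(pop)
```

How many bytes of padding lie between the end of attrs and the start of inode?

Vec3: @0: d [4B, align 4] → 4; @4: a [2B, align 2] → 6; +2 pad (align 4); @8: f [4B, align 4] → 12; @12: h [4B, align 4] → 16; @16: c [2B, align 2] → 18; +2 tail pad (align 4); size 20, align 4
@0: n_entries [4B, align 2] → 4
@4: signature [8B, align 2] → 12
@12: mtime [8B, align 2] → 20
@20: attrs [1B, align 1] → 21
+1 pad (align 2)
@22: inode [8B, align 2] → 30

1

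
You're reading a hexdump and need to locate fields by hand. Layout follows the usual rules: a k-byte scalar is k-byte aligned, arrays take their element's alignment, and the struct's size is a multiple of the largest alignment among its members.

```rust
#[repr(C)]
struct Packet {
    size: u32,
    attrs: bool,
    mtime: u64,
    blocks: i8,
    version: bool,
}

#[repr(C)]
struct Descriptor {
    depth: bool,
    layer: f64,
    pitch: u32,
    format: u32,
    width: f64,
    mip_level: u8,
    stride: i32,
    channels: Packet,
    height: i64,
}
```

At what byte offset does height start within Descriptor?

Packet: size at 0 (size 4, align 4) → ends 4; attrs at 4 (size 1, align 1) → ends 5; pad 3 to align 8 for mtime; mtime at 8 (size 8, align 8) → ends 16; blocks at 16 (size 1, align 1) → ends 17; version at 17 (size 1, align 1) → ends 18; tail pad 6 to reach multiple of 8; total 24 bytes, alignment 8
depth at 0 (size 1, align 1) → ends 1
pad 7 to align 8 for layer
layer at 8 (size 8, align 8) → ends 16
pitch at 16 (size 4, align 4) → ends 20
format at 20 (size 4, align 4) → ends 24
width at 24 (size 8, align 8) → ends 32
mip_level at 32 (size 1, align 1) → ends 33
pad 3 to align 4 for stride
stride at 36 (size 4, align 4) → ends 40
channels at 40 (size 24, align 8) → ends 64
height at 64 (size 8, align 8) → ends 72

64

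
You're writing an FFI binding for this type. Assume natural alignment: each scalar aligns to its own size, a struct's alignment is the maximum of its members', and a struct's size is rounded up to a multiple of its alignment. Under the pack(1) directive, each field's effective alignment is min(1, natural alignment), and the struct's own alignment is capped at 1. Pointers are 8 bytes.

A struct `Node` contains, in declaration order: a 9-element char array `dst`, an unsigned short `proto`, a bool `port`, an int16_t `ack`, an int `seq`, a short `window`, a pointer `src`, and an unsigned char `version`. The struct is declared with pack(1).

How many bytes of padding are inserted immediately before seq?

0..9  dst  (9B, 1-aligned)
9..11  proto  (2B, 1-aligned)
11..12  port  (1B, 1-aligned)
12..14  ack  (2B, 1-aligned)
14..18  seq  (4B, 1-aligned)

0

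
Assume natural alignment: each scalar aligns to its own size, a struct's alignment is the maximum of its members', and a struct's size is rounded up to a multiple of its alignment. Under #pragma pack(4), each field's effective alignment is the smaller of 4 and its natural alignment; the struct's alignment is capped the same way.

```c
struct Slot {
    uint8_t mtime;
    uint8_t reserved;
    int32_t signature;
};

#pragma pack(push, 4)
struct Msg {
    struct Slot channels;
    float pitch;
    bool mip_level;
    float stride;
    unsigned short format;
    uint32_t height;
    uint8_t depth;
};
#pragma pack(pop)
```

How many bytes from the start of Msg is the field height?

Slot: 0..1  mtime  (1B, 1-aligned); 1..2  reserved  (1B, 1-aligned); 2..4  -- padding (2B); 4..8  signature  (4B, 4-aligned); sizeof = 8, alignof = 4
0..8  channels  (8B, 4-aligned)
8..12  pitch  (4B, 4-aligned)
12..13  mip_level  (1B, 1-aligned)
13..16  -- padding (3B)
16..20  stride  (4B, 4-aligned)
20..22  format  (2B, 2-aligned)
22..24  -- padding (2B)
24..28  height  (4B, 4-aligned)

24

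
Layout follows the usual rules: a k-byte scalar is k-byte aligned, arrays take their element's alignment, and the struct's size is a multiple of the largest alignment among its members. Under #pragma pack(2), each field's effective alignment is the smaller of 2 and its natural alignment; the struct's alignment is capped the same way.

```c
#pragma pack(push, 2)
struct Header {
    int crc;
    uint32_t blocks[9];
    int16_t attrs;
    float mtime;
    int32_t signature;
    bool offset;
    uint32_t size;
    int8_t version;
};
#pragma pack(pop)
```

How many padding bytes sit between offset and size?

crc at 0 (size 4, align 2) → ends 4
blocks at 4 (size 36, align 2) → ends 40
attrs at 40 (size 2, align 2) → ends 42
mtime at 42 (size 4, align 2) → ends 46
signature at 46 (size 4, align 2) → ends 50
offset at 50 (size 1, align 1) → ends 51
pad 1 to align 2 for size
size at 52 (size 4, align 2) → ends 56

1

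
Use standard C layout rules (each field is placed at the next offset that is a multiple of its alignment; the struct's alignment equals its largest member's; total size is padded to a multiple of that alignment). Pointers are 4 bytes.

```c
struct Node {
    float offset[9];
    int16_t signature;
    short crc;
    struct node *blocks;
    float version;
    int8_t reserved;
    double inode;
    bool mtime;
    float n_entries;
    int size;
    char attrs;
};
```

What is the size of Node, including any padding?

0..36  offset  (36B, 4-aligned)
36..38  signature  (2B, 2-aligned)
38..40  crc  (2B, 2-aligned)
40..44  blocks  (4B, 4-aligned)
44..48  version  (4B, 4-aligned)
48..49  reserved  (1B, 1-aligned)
49..56  -- padding (7B)
56..64  inode  (8B, 8-aligned)
64..65  mtime  (1B, 1-aligned)
65..68  -- padding (3B)
68..72  n_entries  (4B, 4-aligned)
72..76  size  (4B, 4-aligned)
76..77  attrs  (1B, 1-aligned)
77..80  -- tail padding (3B)
sizeof = 80, alignof = 8

80 bytes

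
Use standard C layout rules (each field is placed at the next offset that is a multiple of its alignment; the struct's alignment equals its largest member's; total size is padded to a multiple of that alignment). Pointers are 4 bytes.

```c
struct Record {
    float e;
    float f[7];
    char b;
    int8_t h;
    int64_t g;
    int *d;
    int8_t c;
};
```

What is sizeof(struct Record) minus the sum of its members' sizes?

9

@0: e [4B, align 4] → 4
@4: f [28B, align 4] → 32
@32: b [1B, align 1] → 33
@33: h [1B, align 1] → 34
+6 pad (align 8)
@40: g [8B, align 8] → 48
@48: d [4B, align 4] → 52
@52: c [1B, align 1] → 53
+3 tail pad (align 8)
size 56, align 8
data bytes 47, size 56 → padding 9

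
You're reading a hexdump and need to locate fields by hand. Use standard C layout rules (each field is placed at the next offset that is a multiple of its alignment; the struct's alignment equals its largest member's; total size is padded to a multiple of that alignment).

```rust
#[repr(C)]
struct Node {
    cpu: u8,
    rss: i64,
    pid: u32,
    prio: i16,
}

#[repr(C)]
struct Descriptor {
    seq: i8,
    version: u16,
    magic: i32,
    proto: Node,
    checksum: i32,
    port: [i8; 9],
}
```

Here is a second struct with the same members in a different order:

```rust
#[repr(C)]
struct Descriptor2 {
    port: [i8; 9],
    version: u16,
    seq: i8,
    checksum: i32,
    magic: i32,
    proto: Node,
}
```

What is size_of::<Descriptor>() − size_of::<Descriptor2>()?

Node: cpu at 0 (size 1, align 1) → ends 1; pad 7 to align 8 for rss; rss at 8 (size 8, align 8) → ends 16; pid at 16 (size 4, align 4) → ends 20; prio at 20 (size 2, align 2) → ends 22; tail pad 2 to reach multiple of 8; total 24 bytes, alignment 8
seq at 0 (size 1, align 1) → ends 1
pad 1 to align 2 for version
version at 2 (size 2, align 2) → ends 4
magic at 4 (size 4, align 4) → ends 8
proto at 8 (size 24, align 8) → ends 32
checksum at 32 (size 4, align 4) → ends 36
port at 36 (size 9, align 1) → ends 45
tail pad 3 to reach multiple of 8
total 48 bytes, alignment 8
— Descriptor2 —
port at 0 (size 9, align 1) → ends 9
pad 1 to align 2 for version
version at 10 (size 2, align 2) → ends 12
seq at 12 (size 1, align 1) → ends 13
pad 3 to align 4 for checksum
checksum at 16 (size 4, align 4) → ends 20
magic at 20 (size 4, align 4) → ends 24
proto at 24 (size 24, align 8) → ends 48
total 48 bytes, alignment 8
48 − 48 = 0

0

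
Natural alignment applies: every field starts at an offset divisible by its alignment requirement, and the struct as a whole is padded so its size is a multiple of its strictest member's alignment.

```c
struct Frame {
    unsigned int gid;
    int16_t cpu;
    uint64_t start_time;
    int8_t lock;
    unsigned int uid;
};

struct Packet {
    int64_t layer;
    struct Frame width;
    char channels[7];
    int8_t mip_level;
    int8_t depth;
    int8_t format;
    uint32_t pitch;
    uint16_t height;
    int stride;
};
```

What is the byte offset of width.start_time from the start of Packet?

16

Frame: gid at 0 (size 4, align 4) → ends 4; cpu at 4 (size 2, align 2) → ends 6; pad 2 to align 8 for start_time; start_time at 8 (size 8, align 8) → ends 16; lock at 16 (size 1, align 1) → ends 17; pad 3 to align 4 for uid; uid at 20 (size 4, align 4) → ends 24; total 24 bytes, alignment 8
layer at 0 (size 8, align 8) → ends 8
width at 8 (size 24, align 8) → ends 32
within Frame: start_time at 8
8 + 8 = 16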